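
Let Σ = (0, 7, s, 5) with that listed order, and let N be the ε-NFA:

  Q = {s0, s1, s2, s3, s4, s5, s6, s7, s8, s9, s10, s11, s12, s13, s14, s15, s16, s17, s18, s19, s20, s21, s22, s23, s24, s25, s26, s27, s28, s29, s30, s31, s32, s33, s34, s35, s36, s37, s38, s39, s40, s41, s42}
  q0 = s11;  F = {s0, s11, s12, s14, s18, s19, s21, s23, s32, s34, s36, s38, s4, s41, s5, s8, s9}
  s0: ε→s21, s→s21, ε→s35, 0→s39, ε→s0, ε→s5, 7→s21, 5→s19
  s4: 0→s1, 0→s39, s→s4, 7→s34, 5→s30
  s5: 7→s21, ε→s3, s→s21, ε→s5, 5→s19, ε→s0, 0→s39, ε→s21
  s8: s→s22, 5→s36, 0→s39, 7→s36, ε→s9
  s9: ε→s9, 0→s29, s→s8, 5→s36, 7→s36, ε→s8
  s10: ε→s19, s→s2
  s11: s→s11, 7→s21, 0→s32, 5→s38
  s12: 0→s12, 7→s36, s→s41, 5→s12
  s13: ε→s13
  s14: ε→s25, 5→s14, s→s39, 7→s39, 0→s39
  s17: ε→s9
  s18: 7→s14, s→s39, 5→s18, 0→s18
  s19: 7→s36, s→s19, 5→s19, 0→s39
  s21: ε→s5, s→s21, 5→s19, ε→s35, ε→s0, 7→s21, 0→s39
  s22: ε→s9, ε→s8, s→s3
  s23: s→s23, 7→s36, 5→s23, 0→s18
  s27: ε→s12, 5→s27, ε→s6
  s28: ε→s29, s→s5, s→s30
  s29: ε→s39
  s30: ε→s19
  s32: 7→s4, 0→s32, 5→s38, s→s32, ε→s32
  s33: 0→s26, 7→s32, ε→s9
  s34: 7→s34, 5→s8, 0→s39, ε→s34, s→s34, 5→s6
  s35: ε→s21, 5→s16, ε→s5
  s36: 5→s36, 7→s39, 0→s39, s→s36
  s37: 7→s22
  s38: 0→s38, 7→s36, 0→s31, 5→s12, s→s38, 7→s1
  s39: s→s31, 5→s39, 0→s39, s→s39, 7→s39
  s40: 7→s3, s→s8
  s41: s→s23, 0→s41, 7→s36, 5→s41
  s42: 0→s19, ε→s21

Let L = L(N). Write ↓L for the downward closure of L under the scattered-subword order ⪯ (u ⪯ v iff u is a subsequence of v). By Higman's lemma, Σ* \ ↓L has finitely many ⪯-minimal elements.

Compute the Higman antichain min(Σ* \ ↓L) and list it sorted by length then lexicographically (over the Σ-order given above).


|Q|=43, |F|=17, |δ|=120 (31 ε).
min D↑ (15 st, q0=0, F={5}): 0:0→1,7→2,s→0,5→3 1:0→1,7→4,s→1,5→3 2:0→5,7→2,s→2,5→6 3:0→3,7→7,s→3,5→8 4:0→5,7→9,s→4,5→6 5:0→5,7→5,s→5,5→5 6:0→5,7→7,s→6,5→6 7:0→5,7→5,s→7,5→7 8:0→8,7→7,s→10,5→8 9:0→5,7→9,s→9,5→11 10:0→10,7→7,s→12,5→10 11:0→5,7→7,s→11,5→7 12:0→13,7→7,s→12,5→12 13:0→13,7→14,s→5,5→13 14:0→5,7→5,s→5,5→14.
'70': N↓-sim [28, 21, 4] end={s1,s29,s31,s39} — reject; 2/2 single-dels accept.
'577': N↓-sim [28, 20, 6, 2] end={s31,s39} rej; 3/3 deletions ∈↓L.
'077557': N↓-sim [28, 22, 16, 10, 9, 3, 2] end={s31,s39} ∉↓L; 6/6 deletions ∈↓L.
'55ss0s': run [28, 20, 10, 9, 8, 5, 2] end={s31,s39} — reject; 6/6 del acc.
4 words, ⪯-incomp.

A = [70, 577, 077557, 55ss0s].


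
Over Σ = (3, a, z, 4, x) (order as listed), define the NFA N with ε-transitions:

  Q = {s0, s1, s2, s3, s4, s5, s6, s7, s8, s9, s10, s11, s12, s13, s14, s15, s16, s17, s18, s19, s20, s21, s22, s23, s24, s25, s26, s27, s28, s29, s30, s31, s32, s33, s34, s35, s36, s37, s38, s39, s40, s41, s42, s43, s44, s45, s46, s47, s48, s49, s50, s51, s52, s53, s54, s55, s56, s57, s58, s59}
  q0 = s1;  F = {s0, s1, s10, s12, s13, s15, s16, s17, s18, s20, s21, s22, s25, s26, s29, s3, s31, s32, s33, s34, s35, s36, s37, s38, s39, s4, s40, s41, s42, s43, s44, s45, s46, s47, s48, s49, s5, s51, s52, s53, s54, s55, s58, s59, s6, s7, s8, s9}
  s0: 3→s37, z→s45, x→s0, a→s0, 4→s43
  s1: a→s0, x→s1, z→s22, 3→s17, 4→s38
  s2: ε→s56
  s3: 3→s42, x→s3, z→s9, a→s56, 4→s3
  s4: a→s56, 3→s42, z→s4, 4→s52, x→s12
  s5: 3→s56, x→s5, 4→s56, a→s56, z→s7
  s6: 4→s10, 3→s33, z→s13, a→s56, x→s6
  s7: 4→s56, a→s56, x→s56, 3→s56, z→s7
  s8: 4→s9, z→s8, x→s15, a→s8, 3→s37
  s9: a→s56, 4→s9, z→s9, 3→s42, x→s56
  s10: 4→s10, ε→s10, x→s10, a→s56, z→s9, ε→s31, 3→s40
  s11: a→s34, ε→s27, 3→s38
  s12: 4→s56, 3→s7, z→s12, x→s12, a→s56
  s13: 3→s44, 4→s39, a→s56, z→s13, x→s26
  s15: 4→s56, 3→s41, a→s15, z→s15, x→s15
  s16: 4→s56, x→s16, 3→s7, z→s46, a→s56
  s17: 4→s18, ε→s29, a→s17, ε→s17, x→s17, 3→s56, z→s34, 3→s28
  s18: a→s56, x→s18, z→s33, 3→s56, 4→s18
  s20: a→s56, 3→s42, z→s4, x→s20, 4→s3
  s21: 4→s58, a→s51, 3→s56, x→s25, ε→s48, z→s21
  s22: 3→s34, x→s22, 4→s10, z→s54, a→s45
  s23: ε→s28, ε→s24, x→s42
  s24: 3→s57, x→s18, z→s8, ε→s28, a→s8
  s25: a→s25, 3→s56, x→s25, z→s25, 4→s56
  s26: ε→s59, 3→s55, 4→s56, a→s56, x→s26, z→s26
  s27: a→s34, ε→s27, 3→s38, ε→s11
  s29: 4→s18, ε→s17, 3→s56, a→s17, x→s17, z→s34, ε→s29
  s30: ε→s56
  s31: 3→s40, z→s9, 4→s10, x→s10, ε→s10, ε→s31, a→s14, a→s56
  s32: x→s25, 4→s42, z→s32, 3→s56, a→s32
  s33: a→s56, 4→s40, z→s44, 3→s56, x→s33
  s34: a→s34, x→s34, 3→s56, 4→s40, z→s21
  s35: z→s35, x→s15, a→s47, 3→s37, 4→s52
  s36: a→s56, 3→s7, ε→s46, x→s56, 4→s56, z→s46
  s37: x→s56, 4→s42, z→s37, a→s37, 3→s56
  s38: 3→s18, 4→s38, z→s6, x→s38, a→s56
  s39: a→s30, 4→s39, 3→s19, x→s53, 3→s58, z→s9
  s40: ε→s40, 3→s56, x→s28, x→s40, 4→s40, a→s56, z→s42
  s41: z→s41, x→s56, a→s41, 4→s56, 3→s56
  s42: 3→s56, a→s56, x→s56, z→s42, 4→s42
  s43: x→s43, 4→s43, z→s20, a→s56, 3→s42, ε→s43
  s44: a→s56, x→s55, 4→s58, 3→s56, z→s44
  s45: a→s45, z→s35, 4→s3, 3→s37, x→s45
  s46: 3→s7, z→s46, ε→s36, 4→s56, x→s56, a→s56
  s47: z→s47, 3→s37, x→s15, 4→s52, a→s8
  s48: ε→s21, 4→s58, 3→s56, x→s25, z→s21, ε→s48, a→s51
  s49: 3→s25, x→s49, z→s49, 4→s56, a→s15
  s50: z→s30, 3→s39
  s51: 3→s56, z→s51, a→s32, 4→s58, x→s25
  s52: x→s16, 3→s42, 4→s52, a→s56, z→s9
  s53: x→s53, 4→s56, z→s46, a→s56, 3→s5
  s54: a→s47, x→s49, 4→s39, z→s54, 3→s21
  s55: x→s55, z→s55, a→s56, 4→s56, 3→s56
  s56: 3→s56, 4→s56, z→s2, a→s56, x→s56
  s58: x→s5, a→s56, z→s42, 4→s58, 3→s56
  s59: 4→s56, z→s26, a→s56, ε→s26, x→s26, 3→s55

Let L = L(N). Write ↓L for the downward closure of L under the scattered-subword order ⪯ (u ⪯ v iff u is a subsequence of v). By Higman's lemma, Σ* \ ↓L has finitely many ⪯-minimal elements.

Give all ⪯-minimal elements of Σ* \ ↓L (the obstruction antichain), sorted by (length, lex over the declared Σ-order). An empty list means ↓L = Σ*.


Antichain: [33, 4a, a3x, zzx4, z4zx, zzaa4x].

|Q|=60, |F|=48, |δ|=285 (25 ε).
min D↑ (44 st, q0=0, F={5}): 0:3→1,a→2,z→3,4→4,x→0 1:3→5,a→1,z→6,4→7,x→1 2:3→8,a→2,z→9,4→10,x→2 3:3→6,a→9,z→11,4→12,x→3 4:3→7,a→5,z→13,4→4,x→4 5:3→5,a→5,z→5,4→5,x→5 6:3→5,a→6,z→14,4→15,x→6 7:3→5,a→5,z→16,4→7,x→7 8:3→5,a→8,z→8,4→17,x→5 9:3→8,a→9,z→18,4→19,x→9 10:3→17,a→5,z→20,4→10,x→10 11:3→14,a→21,z→11,4→22,x→23 12:3→15,a→5,z→24,4→12,x→12 13:3→16,a→5,z→25,4→12,x→13 14:3→5,a→26,z→14,4→27,x→28 15:3→5,a→5,z→17,4→15,x→15 16:3→5,a→5,z→29,4→15,x→16 17:3→5,a→5,z→17,4→17,x→5 18:3→8,a→21,z→18,4→30,x→31 19:3→17,a→5,z→24,4→19,x→19 20:3→17,a→5,z→32,4→19,x→20 21:3→8,a→33,z→21,4→30,x→31 22:3→27,a→5,z→24,4→22,x→34 23:3→28,a→31,z→23,4→5,x→23 24:3→17,a→5,z→24,4→24,x→5 25:3→29,a→5,z→25,4→22,x→35 26:3→5,a→36,z→26,4→27,x→28 27:3→5,a→5,z→17,4→27,x→37 28:3→5,a→28,z→28,4→5,x→28 29:3→5,a→5,z→29,4→27,x→38 30:3→17,a→5,z→24,4→30,x→39 31:3→40,a→31,z→31,4→5,x→31 32:3→17,a→5,z→32,4→30,x→41 33:3→8,a→33,z→33,4→24,x→31 34:3→37,a→5,z→42,4→5,x→34 35:3→38,a→5,z→35,4→5,x→35 36:3→5,a→36,z→36,4→17,x→28 37:3→5,a→5,z→43,4→5,x→37 38:3→5,a→5,z→38,4→5,x→38 39:3→43,a→5,z→42,4→5,x→39 40:3→5,a→40,z→40,4→5,x→5 41:3→43,a→5,z→41,4→5,x→41 42:3→43,a→5,z→42,4→5,x→5 43:3→5,a→5,z→43,4→5,x→5 [Hopcroft].
'33': run [54, 23, 3] end={s2,s28,s56} ∉↓L; 2/2 deletions ∈↓L.
'4a': |S_i|=[54, 34, 4] end={s14,s2,s30,s56} ∉↓L; 2/2 single-dels accept.
'a3x': run [54, 40, 7, 2] end={s2,s56} — reject; 3/3 single-dels accept.
'zzx4': N↓-sim [54, 47, 35, 16, 2] end={s2,s56} ∉↓L; 4/4 deletions ∈↓L.
'z4zx': N↓-sim [54, 47, 21, 7, 2] end={s2,s56} ∉↓L; 4/4 deletions ∈↓L.
'zzaa4x': run [54, 47, 35, 20, 10, 4, 2] end={s2,s56} rej; 6/6 deletions ∈↓L.
6 minimals (antichain).


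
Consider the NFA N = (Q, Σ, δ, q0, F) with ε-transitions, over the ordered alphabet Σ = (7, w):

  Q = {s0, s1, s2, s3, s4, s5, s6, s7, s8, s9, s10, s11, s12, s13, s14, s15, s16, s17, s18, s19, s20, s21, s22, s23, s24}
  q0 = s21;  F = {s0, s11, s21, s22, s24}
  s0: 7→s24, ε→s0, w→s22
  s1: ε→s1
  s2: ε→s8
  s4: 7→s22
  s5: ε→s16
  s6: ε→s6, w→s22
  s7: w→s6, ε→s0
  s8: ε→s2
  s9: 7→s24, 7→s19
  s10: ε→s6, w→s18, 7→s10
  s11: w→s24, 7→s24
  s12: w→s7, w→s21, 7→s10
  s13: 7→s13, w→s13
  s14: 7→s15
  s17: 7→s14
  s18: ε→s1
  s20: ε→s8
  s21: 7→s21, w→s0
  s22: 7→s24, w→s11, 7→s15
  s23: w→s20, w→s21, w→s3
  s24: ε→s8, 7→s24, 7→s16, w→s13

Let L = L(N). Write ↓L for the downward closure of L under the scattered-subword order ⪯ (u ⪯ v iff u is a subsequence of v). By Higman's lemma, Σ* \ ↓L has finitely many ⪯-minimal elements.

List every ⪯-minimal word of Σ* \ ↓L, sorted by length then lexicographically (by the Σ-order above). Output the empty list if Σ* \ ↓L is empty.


|Q|=25, |F|=5, |δ|=40 (11 ε).
min D↑ (6 st, q0=0, F={4}): 0:7→0,w→1 1:7→2,w→3 2:7→2,w→4 3:7→2,w→5 4:7→4,w→4 5:7→2,w→2 (ε-aug+det+¬).
'w7w': run [10, 9, 6, 1] end={s13} ∉↓L; 3/3 del acc.
'wwwww': |S_i|=[10, 9, 8, 6, 5, 1] end={s13} — reject; 5/5 single-dels accept.
2 minimals (antichain).

min(Σ*\↓L) = [w7w, wwwww].


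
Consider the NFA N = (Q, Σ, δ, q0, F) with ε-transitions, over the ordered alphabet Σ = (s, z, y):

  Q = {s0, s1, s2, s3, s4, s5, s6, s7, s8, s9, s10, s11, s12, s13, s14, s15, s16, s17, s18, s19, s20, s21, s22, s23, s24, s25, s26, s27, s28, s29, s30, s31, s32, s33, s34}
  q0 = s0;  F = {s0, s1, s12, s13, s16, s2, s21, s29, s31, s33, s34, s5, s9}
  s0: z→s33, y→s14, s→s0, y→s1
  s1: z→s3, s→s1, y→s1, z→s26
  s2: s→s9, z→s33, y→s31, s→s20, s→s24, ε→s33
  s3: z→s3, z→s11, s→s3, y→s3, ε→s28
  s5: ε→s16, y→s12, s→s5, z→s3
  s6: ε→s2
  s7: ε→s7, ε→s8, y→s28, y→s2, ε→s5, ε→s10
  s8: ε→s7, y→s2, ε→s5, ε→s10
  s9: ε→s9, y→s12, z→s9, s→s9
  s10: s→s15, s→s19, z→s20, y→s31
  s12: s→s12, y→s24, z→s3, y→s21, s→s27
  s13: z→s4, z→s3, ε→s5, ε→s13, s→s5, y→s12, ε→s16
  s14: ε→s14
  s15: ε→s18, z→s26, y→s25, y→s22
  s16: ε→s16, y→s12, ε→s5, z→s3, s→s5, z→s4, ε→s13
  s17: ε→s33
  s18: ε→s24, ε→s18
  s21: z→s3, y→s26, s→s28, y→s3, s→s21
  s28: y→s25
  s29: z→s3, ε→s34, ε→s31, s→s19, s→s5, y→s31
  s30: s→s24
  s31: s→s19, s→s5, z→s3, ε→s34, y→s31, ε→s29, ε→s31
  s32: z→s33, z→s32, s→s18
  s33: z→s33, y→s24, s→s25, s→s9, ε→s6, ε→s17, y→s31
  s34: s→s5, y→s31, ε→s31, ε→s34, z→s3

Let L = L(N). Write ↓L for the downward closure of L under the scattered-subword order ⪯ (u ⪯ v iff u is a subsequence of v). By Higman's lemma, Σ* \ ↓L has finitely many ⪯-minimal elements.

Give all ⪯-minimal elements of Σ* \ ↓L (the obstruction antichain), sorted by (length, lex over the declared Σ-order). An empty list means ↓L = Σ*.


|Q|=35, |F|=13, |δ|=104 (32 ε).
min D↑ (9 st, q0=0, F={5}): 0:s→0,z→1,y→2 1:s→3,z→1,y→4 2:s→2,z→5,y→2 3:s→3,z→3,y→6 4:s→7,z→5,y→4 5:s→5,z→5,y→5 6:s→6,z→5,y→8 7:s→7,z→5,y→6 8:s→8,z→5,y→5.
'yz': |S_i|=[26, 19, 6] end={s11,s25,s26,s28,s3,s4} ∉↓L; 2/2 single-dels accept.
'zsyyy': N↓-sim [26, 23, 16, 9, 7, 5] end={s11,s25,s26,s28,s3} — reject; 5/5 deletions ∈↓L.
2 words, ⪯-incomp.

min(Σ*\↓L) = [yz, zsyyy].


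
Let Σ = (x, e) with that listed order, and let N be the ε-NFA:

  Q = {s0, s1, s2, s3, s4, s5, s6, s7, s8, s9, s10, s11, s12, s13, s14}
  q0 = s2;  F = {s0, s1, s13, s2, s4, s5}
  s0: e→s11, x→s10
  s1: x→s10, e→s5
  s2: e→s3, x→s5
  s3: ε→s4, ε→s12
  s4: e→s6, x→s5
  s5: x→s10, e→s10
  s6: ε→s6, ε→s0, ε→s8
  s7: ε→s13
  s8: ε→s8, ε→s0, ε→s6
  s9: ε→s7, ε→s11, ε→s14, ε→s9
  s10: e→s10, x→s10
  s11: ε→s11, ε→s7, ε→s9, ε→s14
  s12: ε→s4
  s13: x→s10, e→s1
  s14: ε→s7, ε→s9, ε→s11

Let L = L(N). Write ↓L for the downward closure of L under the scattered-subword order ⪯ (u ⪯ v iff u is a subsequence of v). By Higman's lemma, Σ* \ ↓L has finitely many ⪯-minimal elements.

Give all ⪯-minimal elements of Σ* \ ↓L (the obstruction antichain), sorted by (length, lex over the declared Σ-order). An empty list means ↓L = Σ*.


|Q|=15, |F|=6, |δ|=35 (21 ε).
min D↑ (7 st, q0=0, F={3}): 0:x→1,e→2 1:x→3,e→3 2:x→1,e→4 3:x→3,e→3 4:x→3,e→5 5:x→3,e→6 6:x→3,e→1.
'xx': |S_i|=[15, 2, 1] end={s10} — reject; 2/2 deletions ∈↓L.
'xe': N↓-sim [15, 2, 1] end={s10} ∉↓L; 2/2 deletions ∈↓L.
'eex': N↓-sim [15, 14, 11, 1] end={s10} ∉↓L; 3/3 del acc.
'eeeeee': N↓-sim [15, 14, 11, 8, 3, 2, 1] end={s10} — reject; 6/6 del acc.
4 words, ⪯-incomp.

Antichain: [xx, xe, eex, eeeeee].


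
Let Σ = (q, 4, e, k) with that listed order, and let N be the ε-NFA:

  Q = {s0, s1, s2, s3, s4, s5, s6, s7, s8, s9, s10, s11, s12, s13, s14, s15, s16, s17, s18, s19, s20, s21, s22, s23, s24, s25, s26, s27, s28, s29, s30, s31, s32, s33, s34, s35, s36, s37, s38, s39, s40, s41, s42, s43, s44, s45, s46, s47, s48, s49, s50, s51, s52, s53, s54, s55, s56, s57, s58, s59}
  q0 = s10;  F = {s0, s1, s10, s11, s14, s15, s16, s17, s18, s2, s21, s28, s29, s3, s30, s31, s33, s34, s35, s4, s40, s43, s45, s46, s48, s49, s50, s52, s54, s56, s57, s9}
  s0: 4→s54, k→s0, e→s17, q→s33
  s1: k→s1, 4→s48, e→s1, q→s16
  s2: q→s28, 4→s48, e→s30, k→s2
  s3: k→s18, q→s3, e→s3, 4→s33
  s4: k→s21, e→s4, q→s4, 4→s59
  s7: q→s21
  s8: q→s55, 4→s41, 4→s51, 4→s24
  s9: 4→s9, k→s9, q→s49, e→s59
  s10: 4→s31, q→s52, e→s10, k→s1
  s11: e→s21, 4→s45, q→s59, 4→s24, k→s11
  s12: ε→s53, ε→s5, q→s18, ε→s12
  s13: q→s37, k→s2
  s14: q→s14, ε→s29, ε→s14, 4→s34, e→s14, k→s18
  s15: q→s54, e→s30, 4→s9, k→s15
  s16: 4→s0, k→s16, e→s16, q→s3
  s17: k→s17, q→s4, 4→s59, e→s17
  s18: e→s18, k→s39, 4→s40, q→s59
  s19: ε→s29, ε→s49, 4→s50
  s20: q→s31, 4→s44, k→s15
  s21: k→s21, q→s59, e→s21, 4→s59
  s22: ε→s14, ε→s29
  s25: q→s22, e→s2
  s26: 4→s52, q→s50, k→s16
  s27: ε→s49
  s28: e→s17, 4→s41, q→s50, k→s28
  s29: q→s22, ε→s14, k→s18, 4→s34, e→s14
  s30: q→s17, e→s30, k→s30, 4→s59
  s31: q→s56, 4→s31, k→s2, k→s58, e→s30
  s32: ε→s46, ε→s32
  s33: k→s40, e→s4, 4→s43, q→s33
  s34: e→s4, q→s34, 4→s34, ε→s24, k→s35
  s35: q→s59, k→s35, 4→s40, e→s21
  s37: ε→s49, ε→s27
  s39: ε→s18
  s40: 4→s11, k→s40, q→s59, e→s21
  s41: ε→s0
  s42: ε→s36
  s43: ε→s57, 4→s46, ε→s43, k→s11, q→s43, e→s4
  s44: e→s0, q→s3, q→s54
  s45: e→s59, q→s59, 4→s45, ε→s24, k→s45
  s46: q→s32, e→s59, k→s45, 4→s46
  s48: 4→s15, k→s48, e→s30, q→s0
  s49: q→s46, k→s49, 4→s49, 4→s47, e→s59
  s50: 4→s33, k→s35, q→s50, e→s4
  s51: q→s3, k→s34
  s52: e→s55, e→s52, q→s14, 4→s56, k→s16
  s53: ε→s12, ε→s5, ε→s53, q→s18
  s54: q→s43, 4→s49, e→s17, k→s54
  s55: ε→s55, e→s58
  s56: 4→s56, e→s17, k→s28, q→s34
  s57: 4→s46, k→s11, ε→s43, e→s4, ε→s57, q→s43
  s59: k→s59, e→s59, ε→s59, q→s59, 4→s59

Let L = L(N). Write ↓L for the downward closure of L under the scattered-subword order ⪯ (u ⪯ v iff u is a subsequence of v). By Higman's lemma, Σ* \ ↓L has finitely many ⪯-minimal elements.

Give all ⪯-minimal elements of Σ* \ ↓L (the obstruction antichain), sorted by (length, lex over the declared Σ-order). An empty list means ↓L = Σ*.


|Q|=60, |F|=32, |δ|=189 (29 ε).
min D↑ (31 st, q0=0, F={16}): 0:q→1,4→2,e→0,k→3 1:q→4,4→5,e→1,k→6 2:q→5,4→2,e→7,k→8 3:q→6,4→9,e→3,k→3 4:q→4,4→10,e→4,k→11 5:q→10,4→5,e→12,k→13 6:q→14,4→15,e→6,k→6 7:q→12,4→16,e→7,k→7 8:q→13,4→9,e→7,k→8 9:q→15,4→17,e→7,k→9 10:q→10,4→10,e→18,k→19 11:q→16,4→20,e→11,k→11 12:q→18,4→16,e→12,k→12 13:q→21,4→15,e→12,k→13 14:q→14,4→22,e→14,k→11 15:q→22,4→23,e→12,k→15 16:q→16,4→16,e→16,k→16 17:q→23,4→24,e→7,k→17 18:q→18,4→16,e→18,k→25 19:q→16,4→20,e→25,k→19 20:q→16,4→26,e→25,k→20 21:q→21,4→22,e→18,k→19 22:q→22,4→27,e→18,k→20 23:q→27,4→28,e→12,k→23 24:q→28,4→24,e→16,k→24 25:q→16,4→16,e→25,k→25 26:q→16,4→29,e→25,k→26 27:q→27,4→30,e→18,k→26 28:q→30,4→28,e→16,k→28 29:q→16,4→29,e→16,k→29 30:q→30,4→30,e→16,k→29 [Hopcroft].
'4e4': run [41, 30, 5, 1] end={s59} ∉↓L; 3/3 single-dels accept.
'qqkq': N↓-sim [41, 33, 21, 9, 1] end={s59} — reject; 4/4 single-dels accept.
'k444e': |S_i|=[41, 32, 22, 17, 8, 1] end={s59} ∉↓L; 5/5 del acc.
3 words, ⪯-incomp.

A = [4e4, qqkq, k444e].


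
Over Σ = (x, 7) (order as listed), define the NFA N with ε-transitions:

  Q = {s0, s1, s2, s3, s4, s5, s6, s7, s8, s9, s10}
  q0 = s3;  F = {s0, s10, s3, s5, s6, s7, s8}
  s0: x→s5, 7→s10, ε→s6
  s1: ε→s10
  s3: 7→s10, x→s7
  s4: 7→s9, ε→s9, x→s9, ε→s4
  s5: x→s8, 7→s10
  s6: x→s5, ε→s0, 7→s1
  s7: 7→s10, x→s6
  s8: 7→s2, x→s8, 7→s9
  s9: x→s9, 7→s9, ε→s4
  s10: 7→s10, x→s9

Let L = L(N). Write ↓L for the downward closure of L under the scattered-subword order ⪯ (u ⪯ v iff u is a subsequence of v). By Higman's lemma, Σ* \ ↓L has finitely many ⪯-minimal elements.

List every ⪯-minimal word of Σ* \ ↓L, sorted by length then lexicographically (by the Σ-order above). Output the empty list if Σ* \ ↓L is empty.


Antichain: [7x, xxxx7].

|Q|=11, |F|=7, |δ|=25 (6 ε).
min D↑ (7 st, q0=0, F={4}): 0:x→1,7→2 1:x→3,7→2 2:x→4,7→2 3:x→5,7→2 4:x→4,7→4 5:x→6,7→2 6:x→6,7→4 (ε-aug+det+¬).
'7x': run [11, 5, 2] end={s4,s9} — reject; 2/2 deletions ∈↓L.
'xxxx7': N↓-sim [11, 10, 9, 6, 4, 3] end={s2,s4,s9} ∉↓L; 5/5 deletions ∈↓L.
2 minimals (antichain).


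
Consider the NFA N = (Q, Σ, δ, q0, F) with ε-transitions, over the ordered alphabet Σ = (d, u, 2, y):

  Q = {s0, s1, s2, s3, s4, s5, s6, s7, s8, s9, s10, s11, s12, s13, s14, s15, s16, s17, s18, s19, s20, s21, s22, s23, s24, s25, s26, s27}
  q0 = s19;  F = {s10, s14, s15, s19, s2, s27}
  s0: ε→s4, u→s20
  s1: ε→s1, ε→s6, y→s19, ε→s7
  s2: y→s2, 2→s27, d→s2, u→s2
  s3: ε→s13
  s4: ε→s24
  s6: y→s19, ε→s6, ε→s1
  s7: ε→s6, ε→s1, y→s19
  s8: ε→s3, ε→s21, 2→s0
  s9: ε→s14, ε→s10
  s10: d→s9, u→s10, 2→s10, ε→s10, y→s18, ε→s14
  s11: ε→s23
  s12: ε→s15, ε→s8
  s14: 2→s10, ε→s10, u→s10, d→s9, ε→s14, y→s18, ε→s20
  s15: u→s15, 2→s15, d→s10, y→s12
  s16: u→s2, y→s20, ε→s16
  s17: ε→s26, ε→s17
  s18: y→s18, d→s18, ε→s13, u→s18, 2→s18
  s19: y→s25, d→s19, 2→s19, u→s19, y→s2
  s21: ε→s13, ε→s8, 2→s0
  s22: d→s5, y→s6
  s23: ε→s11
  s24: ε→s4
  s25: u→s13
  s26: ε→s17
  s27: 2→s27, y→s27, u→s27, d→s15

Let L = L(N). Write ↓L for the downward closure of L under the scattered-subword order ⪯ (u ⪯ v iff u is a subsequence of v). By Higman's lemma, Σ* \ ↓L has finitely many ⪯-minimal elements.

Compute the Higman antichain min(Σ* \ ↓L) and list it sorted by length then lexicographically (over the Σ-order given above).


|Q|=28, |F|=6, |δ|=71 (31 ε).
min D↑ (6 st, q0=0, F={5}): 0:d→0,u→0,2→0,y→1 1:d→1,u→1,2→2,y→1 2:d→3,u→2,2→2,y→2 3:d→4,u→3,2→3,y→3 4:d→4,u→4,2→4,y→5 5:d→5,u→5,2→5,y→5 (ε-aug+det+¬).
'y2ddy': N↓-sim [18, 17, 15, 14, 6, 2] end={s13,s18} — reject; 5/5 single-dels accept.
1 minimals (antichain).

Antichain: [y2ddy].


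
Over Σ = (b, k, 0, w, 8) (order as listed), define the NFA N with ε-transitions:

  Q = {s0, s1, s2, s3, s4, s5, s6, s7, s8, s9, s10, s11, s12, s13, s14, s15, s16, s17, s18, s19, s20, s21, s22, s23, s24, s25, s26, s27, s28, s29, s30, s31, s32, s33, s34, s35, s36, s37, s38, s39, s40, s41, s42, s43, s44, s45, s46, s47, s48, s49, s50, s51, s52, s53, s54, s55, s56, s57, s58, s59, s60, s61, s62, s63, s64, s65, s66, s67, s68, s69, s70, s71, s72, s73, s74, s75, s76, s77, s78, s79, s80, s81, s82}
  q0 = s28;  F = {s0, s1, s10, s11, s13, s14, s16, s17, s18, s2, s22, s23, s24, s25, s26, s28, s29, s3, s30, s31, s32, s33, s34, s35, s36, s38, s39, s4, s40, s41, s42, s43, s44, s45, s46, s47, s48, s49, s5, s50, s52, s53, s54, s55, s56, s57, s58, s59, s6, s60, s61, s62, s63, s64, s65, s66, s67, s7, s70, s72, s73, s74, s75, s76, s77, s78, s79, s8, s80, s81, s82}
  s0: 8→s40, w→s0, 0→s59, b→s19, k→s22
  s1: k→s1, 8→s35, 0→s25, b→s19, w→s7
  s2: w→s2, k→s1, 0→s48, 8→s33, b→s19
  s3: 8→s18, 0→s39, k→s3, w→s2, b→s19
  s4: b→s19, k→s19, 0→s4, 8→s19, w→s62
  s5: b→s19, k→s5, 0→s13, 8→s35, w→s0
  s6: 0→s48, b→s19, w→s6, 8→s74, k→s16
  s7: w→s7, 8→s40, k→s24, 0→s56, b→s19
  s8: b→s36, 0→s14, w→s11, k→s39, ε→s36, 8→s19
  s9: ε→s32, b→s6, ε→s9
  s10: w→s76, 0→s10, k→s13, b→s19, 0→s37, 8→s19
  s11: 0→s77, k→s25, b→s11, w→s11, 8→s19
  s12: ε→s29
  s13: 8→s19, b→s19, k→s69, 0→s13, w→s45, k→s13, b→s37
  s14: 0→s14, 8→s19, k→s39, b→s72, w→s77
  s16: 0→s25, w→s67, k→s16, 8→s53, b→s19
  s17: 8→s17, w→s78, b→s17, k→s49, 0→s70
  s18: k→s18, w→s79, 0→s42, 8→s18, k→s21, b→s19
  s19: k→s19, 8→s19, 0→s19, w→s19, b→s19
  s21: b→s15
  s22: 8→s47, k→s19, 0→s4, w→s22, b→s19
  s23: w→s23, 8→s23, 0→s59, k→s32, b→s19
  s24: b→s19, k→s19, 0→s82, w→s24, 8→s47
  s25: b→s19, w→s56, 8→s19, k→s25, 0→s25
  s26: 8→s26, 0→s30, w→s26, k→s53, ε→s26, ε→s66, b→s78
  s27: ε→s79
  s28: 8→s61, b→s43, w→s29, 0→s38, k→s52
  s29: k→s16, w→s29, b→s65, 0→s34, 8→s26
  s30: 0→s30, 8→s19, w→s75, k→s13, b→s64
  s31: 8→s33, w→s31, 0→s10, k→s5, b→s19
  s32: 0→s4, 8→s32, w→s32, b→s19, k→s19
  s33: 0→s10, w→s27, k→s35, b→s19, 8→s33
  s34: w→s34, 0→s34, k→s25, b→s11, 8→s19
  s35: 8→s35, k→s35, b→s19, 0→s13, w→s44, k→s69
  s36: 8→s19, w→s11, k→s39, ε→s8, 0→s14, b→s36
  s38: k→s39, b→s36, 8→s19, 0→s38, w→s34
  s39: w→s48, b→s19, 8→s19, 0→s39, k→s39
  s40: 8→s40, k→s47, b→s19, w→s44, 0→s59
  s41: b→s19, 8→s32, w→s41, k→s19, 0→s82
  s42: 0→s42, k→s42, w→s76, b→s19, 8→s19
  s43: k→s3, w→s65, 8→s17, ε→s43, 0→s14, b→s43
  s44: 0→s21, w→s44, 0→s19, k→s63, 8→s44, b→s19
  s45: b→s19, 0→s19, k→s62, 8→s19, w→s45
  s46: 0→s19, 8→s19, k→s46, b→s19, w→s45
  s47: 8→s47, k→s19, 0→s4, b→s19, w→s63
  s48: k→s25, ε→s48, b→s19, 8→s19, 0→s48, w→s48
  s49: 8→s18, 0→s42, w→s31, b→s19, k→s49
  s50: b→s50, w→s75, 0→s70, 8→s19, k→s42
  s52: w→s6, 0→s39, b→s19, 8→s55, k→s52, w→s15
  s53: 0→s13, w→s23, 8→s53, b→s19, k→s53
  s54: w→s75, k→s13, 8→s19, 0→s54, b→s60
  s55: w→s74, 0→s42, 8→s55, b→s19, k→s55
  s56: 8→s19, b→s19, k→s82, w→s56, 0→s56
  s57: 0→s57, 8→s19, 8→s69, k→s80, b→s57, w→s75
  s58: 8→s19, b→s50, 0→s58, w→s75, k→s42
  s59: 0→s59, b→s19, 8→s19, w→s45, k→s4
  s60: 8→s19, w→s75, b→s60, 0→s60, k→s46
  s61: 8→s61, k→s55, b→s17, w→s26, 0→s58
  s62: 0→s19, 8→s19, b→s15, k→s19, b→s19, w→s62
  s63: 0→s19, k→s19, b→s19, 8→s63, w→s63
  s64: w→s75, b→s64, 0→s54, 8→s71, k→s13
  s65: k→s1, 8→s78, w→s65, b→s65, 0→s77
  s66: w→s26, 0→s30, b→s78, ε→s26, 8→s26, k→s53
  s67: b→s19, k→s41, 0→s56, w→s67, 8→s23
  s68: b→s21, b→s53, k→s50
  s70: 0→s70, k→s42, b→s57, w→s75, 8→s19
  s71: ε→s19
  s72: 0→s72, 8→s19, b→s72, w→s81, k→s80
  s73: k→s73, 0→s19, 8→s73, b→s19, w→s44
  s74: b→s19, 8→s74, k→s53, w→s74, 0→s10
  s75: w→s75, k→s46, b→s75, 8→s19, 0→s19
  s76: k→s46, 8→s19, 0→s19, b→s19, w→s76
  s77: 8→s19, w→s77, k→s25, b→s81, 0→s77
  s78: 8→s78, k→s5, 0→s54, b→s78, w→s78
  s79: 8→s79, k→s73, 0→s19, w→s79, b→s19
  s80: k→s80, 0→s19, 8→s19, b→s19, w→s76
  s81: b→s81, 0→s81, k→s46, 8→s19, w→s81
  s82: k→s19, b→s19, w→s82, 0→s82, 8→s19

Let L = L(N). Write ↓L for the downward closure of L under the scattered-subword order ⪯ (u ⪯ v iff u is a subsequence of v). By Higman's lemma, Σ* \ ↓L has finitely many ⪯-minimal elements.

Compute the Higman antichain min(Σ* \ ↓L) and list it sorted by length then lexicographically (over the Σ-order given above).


|Q|=83, |F|=71, |δ|=386 (12 ε).
min D↑ (70 st, q0=0, F={10}): 0:b→1,k→2,0→3,w→4,8→5 1:b→1,k→6,0→7,w→8,8→9 2:b→10,k→2,0→11,w→12,8→13 3:b→14,k→11,0→3,w→15,8→10 4:b→8,k→16,0→15,w→4,8→17 5:b→9,k→13,0→18,w→17,8→5 6:b→10,k→6,0→11,w→19,8→20 7:b→21,k→11,0→7,w→22,8→10 8:b→8,k→23,0→22,w→8,8→24 9:b→9,k→25,0→26,w→24,8→9 10:b→10,k→10,0→10,w→10,8→10 11:b→10,k→11,0→11,w→27,8→10 12:b→10,k→16,0→27,w→12,8→28 13:b→10,k→13,0→29,w→28,8→13 14:b→14,k→11,0→7,w→30,8→10 15:b→30,k→31,0→15,w→15,8→10 16:b→10,k→16,0→31,w→32,8→33 17:b→24,k→33,0→34,w→17,8→17 18:b→35,k→29,0→18,w→36,8→10 19:b→10,k→23,0→27,w→19,8→37 20:b→10,k→20,0→29,w→38,8→20 21:b→21,k→39,0→21,w→40,8→10 22:b→40,k→31,0→22,w→22,8→10 23:b→10,k→23,0→31,w→41,8→42 24:b→24,k→43,0→44,w→24,8→24 25:b→10,k→25,0→29,w→45,8→20 26:b→46,k→29,0→26,w→36,8→10 27:b→10,k→31,0→27,w→27,8→10 28:b→10,k→33,0→47,w→28,8→28 29:b→10,k→29,0→29,w→48,8→10 30:b→30,k→31,0→22,w→30,8→10 31:b→10,k→31,0→31,w→49,8→10 32:b→10,k→50,0→49,w→32,8→51 33:b→10,k→33,0→52,w→51,8→33 34:b→53,k→52,0→34,w→36,8→10 35:b→35,k→29,0→26,w→36,8→10 36:b→36,k→54,0→10,w→36,8→10 37:b→10,k→42,0→47,w→38,8→37 38:b→10,k→55,0→10,w→38,8→38 39:b→10,k→39,0→10,w→48,8→10 40:b→40,k→54,0→40,w→40,8→10 41:b→10,k→56,0→49,w→41,8→57 42:b→10,k→42,0→52,w→58,8→42 43:b→10,k→43,0→52,w→59,8→42 44:b→60,k→52,0→44,w→36,8→10 45:b→10,k→43,0→47,w→45,8→37 46:b→46,k→39,0→46,w→36,8→10 47:b→10,k→52,0→47,w→48,8→10 48:b→10,k→54,0→10,w→48,8→10 49:b→10,k→61,0→49,w→49,8→10 50:b→10,k→10,0→61,w→50,8→62 51:b→10,k→62,0→63,w→51,8→51 52:b→10,k→52,0→52,w→64,8→10 53:b→53,k→52,0→44,w→36,8→10 54:b→10,k→54,0→10,w→64,8→10 55:b→10,k→55,0→10,w→58,8→55 56:b→10,k→10,0→61,w→56,8→65 57:b→10,k→65,0→63,w→58,8→57 58:b→10,k→66,0→10,w→58,8→58 59:b→10,k→67,0→63,w→59,8→57 60:b→60,k→54,0→60,w→36,8→10 61:b→10,k→10,0→61,w→61,8→10 62:b→10,k→10,0→68,w→62,8→62 63:b→10,k→68,0→63,w→64,8→10 64:b→10,k→69,0→10,w→64,8→10 65:b→10,k→10,0→68,w→66,8→65 66:b→10,k→10,0→10,w→66,8→66 67:b→10,k→10,0→68,w→67,8→65 68:b→10,k→10,0→68,w→69,8→10 69:b→10,k→10,0→10,w→69,8→10 [Hopcroft].
'kb': N↓-sim [78, 50, 3] end={s15,s19,s37} rej; 2/2 deletions ∈↓L.
'08': N↓-sim [78, 39, 3] end={s19,s69,s71} — reject; 2/2 deletions ∈↓L.
'80w0': N↓-sim [78, 50, 25, 7, 1] end={s19} — reject; 4/4 single-dels accept.
'bk8w0': |S_i|=[78, 59, 40, 24, 12, 3] end={s15,s19,s21} rej; 5/5 del acc.
'b0bk0': run [78, 59, 29, 14, 7, 1] end={s19} — reject; 5/5 deletions ∈↓L.
'wkwkk': run [78, 57, 32, 21, 11, 1] end={s19} — reject; 5/5 deletions ∈↓L.
6 minimals (antichain).

A = [kb, 08, 80w0, bk8w0, b0bk0, wkwkk].


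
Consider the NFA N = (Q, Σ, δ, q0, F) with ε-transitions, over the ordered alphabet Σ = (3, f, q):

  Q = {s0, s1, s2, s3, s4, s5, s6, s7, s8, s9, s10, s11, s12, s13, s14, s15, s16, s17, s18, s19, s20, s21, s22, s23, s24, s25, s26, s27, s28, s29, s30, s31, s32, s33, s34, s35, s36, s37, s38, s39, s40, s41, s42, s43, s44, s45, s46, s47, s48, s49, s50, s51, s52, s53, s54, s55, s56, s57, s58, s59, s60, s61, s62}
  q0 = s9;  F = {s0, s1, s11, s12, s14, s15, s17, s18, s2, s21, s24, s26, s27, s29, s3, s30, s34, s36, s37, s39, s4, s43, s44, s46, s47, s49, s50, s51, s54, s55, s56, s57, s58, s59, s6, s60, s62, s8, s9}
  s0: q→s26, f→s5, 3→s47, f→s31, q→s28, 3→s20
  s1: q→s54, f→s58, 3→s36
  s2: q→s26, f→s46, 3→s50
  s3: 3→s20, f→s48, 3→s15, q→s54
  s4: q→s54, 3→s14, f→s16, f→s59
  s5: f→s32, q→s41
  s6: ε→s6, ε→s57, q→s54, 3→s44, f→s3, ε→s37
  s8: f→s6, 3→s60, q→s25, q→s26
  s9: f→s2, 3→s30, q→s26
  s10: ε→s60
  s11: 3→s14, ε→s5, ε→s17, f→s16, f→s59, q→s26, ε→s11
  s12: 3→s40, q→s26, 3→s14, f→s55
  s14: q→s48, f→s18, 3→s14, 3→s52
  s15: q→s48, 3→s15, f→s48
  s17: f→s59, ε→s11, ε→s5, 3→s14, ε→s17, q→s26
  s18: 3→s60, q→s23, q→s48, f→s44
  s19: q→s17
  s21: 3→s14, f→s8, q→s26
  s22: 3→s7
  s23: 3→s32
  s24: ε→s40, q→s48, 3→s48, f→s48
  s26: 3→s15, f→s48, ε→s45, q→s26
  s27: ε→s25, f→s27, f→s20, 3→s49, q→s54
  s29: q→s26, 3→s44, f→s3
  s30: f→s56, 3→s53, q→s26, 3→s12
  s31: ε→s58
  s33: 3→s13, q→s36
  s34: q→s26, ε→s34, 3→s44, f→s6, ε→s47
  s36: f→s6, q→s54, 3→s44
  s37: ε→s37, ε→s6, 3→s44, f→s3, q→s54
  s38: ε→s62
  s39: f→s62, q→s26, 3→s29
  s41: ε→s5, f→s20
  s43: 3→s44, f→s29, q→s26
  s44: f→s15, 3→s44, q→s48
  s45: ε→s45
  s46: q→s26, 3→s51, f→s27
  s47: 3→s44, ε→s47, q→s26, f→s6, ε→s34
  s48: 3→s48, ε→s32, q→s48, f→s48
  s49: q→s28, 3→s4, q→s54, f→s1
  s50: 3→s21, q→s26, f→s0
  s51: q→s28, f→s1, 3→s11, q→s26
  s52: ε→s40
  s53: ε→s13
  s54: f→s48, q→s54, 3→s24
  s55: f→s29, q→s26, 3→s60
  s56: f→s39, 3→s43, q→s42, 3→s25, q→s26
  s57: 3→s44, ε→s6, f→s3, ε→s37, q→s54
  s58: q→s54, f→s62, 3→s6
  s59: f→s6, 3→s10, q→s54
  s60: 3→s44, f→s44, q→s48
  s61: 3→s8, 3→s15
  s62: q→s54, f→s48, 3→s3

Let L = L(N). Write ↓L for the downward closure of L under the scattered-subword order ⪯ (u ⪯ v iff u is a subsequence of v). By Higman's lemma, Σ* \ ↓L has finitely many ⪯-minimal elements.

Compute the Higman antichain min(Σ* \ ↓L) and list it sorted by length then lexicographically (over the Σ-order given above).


|Q|=63, |F|=39, |δ|=174 (28 ε).
min D↑ (36 st, q0=0, F={9}): 0:3→1,f→2,q→3 1:3→4,f→5,q→3 2:3→6,f→7,q→3 3:3→8,f→9,q→3 4:3→10,f→11,q→3 5:3→12,f→13,q→3 6:3→14,f→15,q→3 7:3→16,f→17,q→3 8:3→8,f→9,q→9 9:3→9,f→9,q→9 10:3→10,f→18,q→9 11:3→19,f→20,q→3 12:3→21,f→20,q→3 13:3→20,f→22,q→3 14:3→10,f→23,q→3 15:3→24,f→25,q→3 16:3→26,f→27,q→3 17:3→28,f→17,q→29 18:3→19,f→21,q→9 19:3→21,f→21,q→9 20:3→21,f→30,q→3 21:3→21,f→8,q→9 22:3→30,f→9,q→29 23:3→19,f→31,q→3 24:3→21,f→31,q→3 25:3→31,f→22,q→29 26:3→10,f→32,q→3 27:3→33,f→25,q→29 28:3→34,f→27,q→29 29:3→35,f→9,q→29 30:3→8,f→9,q→29 31:3→21,f→30,q→29 32:3→19,f→31,q→29 33:3→21,f→31,q→29 34:3→10,f→32,q→29 35:3→9,f→9,q→9 (ε-aug+det+¬).
'qf': |S_i|=[56, 15, 3] end={s20,s32,s48} ∉↓L; 2/2 deletions ∈↓L.
'q3q': run [56, 15, 5, 2] end={s32,s48} ∉↓L; 3/3 single-dels accept.
'333q': |S_i|=[56, 52, 39, 13, 3] end={s23,s32,s48} ∉↓L; 4/4 del acc.
'3ffff': |S_i|=[56, 52, 39, 21, 9, 2] end={s32,s48} rej; 5/5 deletions ∈↓L.
'3f33ff': |S_i|=[56, 52, 39, 22, 7, 3, 2] end={s32,s48} ∉↓L; 6/6 deletions ∈↓L.
'fffq33': run [56, 51, 44, 32, 10, 4, 2] end={s32,s48} — reject; 6/6 deletions ∈↓L.
6 words, ⪯-incomp.

Antichain: [qf, q3q, 333q, 3ffff, 3f33ff, fffq33].


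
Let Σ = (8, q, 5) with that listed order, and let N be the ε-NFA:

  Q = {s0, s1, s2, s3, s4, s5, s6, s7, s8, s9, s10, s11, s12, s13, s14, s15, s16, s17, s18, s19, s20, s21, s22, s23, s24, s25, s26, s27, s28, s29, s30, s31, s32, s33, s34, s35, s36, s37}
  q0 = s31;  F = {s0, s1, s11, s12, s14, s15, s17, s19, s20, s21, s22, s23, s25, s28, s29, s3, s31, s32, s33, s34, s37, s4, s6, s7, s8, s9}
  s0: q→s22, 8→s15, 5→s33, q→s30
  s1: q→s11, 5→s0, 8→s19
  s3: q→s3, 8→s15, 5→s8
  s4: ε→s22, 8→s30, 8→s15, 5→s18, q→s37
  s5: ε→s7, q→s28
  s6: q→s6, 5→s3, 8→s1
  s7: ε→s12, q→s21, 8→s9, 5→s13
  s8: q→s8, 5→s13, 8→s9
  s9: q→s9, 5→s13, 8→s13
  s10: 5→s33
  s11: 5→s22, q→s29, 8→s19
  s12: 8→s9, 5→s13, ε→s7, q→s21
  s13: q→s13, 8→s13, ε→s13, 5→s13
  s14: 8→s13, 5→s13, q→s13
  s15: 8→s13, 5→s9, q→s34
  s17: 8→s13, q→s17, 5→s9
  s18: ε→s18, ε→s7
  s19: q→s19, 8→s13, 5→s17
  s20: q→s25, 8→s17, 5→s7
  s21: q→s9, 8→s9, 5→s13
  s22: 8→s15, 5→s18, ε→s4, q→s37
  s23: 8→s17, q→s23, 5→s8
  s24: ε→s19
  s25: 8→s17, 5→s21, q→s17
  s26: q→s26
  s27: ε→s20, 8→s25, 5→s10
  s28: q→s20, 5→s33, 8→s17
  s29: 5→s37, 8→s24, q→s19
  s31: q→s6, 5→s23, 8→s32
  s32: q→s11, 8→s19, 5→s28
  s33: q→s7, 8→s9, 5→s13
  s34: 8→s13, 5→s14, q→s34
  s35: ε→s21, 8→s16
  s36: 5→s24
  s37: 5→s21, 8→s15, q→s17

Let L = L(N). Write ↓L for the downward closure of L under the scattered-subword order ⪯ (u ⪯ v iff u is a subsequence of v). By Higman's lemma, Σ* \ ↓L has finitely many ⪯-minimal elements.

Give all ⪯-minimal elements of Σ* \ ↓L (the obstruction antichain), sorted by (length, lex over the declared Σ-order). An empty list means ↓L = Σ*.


min(Σ*\↓L) = [888, 588, 555, 8qqq8, q58q5q].

|Q|=38, |F|=26, |δ|=101 (11 ε).
min D↑ (25 st, q0=0, F={11}): 0:8→1,q→2,5→3 1:8→4,q→5,5→6 2:8→7,q→2,5→8 3:8→9,q→3,5→10 4:8→11,q→4,5→9 5:8→4,q→12,5→13 6:8→9,q→14,5→15 7:8→4,q→5,5→16 8:8→17,q→8,5→10 9:8→11,q→9,5→18 10:8→18,q→10,5→11 11:8→11,q→11,5→11 12:8→4,q→4,5→19 13:8→17,q→19,5→20 14:8→9,q→21,5→20 15:8→18,q→20,5→11 16:8→17,q→13,5→15 17:8→11,q→22,5→18 18:8→11,q→18,5→11 19:8→17,q→9,5→23 20:8→18,q→23,5→11 21:8→9,q→9,5→23 22:8→11,q→22,5→24 23:8→18,q→18,5→11 24:8→11,q→11,5→11.
'888': |S_i|=[30, 25, 9, 1] end={s13} rej; 3/3 deletions ∈↓L.
'588': |S_i|=[30, 22, 7, 1] end={s13} — reject; 3/3 del acc.
'555': N↓-sim [30, 22, 9, 1] end={s13} — reject; 3/3 deletions ∈↓L.
'8qqq8': N↓-sim [30, 25, 20, 12, 6, 1] end={s13} — reject; 5/5 single-dels accept.
'q58q5q': N↓-sim [30, 27, 18, 6, 4, 2, 1] end={s13} — reject; 6/6 del acc.
5 minimals (antichain).


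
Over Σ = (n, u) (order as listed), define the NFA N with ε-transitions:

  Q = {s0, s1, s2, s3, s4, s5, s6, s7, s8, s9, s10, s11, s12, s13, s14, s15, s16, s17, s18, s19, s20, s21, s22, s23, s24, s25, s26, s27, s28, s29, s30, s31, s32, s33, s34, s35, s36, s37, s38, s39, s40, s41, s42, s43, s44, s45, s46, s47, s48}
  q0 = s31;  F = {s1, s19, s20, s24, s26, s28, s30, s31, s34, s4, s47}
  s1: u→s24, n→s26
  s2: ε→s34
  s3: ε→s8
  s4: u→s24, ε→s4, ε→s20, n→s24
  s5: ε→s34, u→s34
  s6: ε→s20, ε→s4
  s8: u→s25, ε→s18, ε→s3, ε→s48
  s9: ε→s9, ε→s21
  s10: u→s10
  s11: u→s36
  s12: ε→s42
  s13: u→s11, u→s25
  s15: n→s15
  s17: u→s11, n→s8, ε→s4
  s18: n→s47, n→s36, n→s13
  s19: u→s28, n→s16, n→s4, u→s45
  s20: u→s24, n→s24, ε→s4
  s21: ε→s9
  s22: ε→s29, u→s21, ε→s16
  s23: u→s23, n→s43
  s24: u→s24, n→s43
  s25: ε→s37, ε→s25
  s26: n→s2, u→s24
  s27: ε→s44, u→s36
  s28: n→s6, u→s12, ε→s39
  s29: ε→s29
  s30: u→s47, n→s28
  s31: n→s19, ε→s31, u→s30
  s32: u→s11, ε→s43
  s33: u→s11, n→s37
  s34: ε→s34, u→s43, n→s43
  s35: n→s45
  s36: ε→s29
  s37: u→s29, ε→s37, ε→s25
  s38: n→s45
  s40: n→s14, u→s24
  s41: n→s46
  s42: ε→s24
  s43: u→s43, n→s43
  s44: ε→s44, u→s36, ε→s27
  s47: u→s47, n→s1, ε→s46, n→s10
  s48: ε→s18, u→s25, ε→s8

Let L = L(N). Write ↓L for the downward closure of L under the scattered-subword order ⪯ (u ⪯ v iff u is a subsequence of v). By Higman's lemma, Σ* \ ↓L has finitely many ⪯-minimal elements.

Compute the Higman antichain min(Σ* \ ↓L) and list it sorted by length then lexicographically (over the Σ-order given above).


|Q|=49, |F|=11, |δ|=89 (35 ε).
min D↑ (11 st, q0=0, F={8}): 0:n→1,u→2 1:n→3,u→4 2:n→4,u→5 3:n→6,u→6 4:n→3,u→6 5:n→7,u→5 6:n→8,u→6 7:n→9,u→6 8:n→8,u→8 9:n→10,u→6 10:n→8,u→8.
'nnnn': |S_i|=[21, 17, 9, 4, 1] end={s43} rej; 4/4 deletions ∈↓L.
'nnun': |S_i|=[21, 17, 9, 2, 1] end={s43} ∉↓L; 4/4 deletions ∈↓L.
'nuun': |S_i|=[21, 17, 11, 5, 1] end={s43} rej; 4/4 del acc.
'unun': N↓-sim [21, 18, 14, 5, 1] end={s43} rej; 4/4 del acc.
'uunnnu': |S_i|=[21, 18, 11, 7, 5, 3, 1] end={s43} — reject; 6/6 deletions ∈↓L.
5 words, ⪯-incomp.

min(Σ*\↓L) = [nnnn, nnun, nuun, unun, uunnnu].


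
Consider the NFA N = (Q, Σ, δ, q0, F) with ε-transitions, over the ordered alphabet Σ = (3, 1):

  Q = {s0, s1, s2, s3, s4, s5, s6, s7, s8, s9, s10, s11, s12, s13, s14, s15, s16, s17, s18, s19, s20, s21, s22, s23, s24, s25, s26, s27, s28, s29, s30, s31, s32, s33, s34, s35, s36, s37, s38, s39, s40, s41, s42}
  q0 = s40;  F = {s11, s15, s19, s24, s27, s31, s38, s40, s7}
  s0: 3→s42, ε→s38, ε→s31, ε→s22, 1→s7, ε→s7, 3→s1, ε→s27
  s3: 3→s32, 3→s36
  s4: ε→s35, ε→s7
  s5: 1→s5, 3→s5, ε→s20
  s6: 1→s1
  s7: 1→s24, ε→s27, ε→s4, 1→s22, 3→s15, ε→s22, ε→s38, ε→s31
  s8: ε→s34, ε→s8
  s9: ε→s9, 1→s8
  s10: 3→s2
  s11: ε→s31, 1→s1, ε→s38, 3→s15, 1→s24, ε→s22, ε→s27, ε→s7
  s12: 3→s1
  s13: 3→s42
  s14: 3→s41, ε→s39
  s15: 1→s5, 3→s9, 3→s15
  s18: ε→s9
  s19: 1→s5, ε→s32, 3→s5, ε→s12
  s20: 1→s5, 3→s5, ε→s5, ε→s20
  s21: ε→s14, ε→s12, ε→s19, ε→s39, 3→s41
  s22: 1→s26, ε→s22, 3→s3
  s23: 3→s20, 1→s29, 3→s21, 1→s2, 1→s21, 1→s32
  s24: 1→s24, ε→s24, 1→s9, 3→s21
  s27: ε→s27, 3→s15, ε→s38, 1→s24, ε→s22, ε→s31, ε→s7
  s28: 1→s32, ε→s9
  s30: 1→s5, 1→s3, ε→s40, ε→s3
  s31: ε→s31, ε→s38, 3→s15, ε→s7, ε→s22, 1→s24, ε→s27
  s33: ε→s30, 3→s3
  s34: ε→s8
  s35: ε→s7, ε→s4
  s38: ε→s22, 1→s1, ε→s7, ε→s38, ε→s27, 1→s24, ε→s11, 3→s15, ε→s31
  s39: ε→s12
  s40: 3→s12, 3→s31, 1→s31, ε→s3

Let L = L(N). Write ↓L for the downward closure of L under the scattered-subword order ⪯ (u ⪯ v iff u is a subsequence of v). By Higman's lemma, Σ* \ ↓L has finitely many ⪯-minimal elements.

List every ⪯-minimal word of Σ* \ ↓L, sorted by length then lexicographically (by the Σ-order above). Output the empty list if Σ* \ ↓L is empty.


A = [331, 131, 3133, 1133].

|Q|=43, |F|=9, |δ|=110 (58 ε).
min D↑ (6 st, q0=0, F={4}): 0:3→1,1→1 1:3→2,1→3 2:3→2,1→4 3:3→5,1→3 4:3→4,1→4 5:3→4,1→4 [Hopcroft].
'331': N↓-sim [27, 26, 16, 4] end={s20,s34,s5,s8} rej; 3/3 single-dels accept.
'131': |S_i|=[27, 26, 16, 4] end={s20,s34,s5,s8} ∉↓L; 3/3 single-dels accept.
'3133': run [27, 26, 18, 12, 6] end={s1,s20,s32,s36,s41,s5} rej; 4/4 single-dels accept.
'1133': N↓-sim [27, 26, 18, 12, 6] end={s1,s20,s32,s36,s41,s5} ∉↓L; 4/4 single-dels accept.
4 minimals (antichain).
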